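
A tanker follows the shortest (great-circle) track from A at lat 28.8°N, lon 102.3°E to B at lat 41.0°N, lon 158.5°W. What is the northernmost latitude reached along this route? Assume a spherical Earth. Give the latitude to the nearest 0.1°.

≈ 48.1°N

The great circle lies in the plane with unit normal n̂ = (p₁ × p₂)/|p₁ × p₂|.
Here n̂_z ≈ +0.668; the vertex latitude is φ_max = arccos|n̂_z| ≈ 48.1°.
Check via Clairaut: cos φ_max = |cos φ₁| · sin C = cos(28.8°)·sin(49.6°) ≈ 0.668, again giving ≈ 48.1°.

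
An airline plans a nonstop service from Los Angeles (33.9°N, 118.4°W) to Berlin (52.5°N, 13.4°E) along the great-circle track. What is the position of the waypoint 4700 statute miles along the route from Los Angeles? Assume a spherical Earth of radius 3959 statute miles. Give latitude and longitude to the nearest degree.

≈ (63°N, 9°W)

Write both endpoints as unit vectors p₁, p₂ with components (cos φ cos λ, cos φ sin λ, sin φ).
The central angle between the endpoints is δ = arccos(p₁·p₂) ≈ 1.465 rad (83.9°). The total great-circle distance is δ·R ≈ 1.465 × 3959 ≈ 5800 mi, so the target fraction is f = 4700/5800 ≈ 0.810.
Interpolate at f ≈ 0.810 with slerp weights a = sin((1−f)δ)/sin δ ≈ 0.276, b = sin(fδ)/sin δ ≈ 0.933.
p = a·p₁ + b·p₂ ≈ (0.443, -0.070, 0.894); φ = arcsin(p_z) ≈ 63.33°, λ = atan2(p_y, p_x) ≈ -8.94°.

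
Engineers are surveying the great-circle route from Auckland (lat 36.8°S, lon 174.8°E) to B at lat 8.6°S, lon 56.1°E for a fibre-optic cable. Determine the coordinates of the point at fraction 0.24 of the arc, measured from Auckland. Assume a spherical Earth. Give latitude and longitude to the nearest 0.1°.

≈ lat 43.3°S, lon 142.1°E

The haversine formula gives a central angle δ ≈ 1.866 rad (106.9°) between the endpoints.
Interpolate at f = 0.24 with slerp weights a = sin((1−f)δ)/sin δ ≈ 1.033, b = sin(fδ)/sin δ ≈ 0.452.
p = a·p₁ + b·p₂ ≈ (-0.574, 0.446, -0.686); φ = arcsin(p_z) ≈ -43.35°, λ = atan2(p_y, p_x) ≈ 142.14°.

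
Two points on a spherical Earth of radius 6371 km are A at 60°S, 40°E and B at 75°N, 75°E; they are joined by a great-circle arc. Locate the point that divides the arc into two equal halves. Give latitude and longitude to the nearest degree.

≈ 8°N, 52°E

From cos δ = sin φ₁ sin φ₂ + cos φ₁ cos φ₂ cos Δλ, the central angle is δ ≈ 2.390 rad (136.9°).
Interpolate at f = 1/2 with slerp weights a = sin((1−f)δ)/sin δ ≈ 1.362, b = sin(fδ)/sin δ ≈ 1.362.
p = a·p₁ + b·p₂ ≈ (0.613, 0.778, 0.136); φ = arcsin(p_z) ≈ 7.82°, λ = atan2(p_y, p_x) ≈ 51.78°.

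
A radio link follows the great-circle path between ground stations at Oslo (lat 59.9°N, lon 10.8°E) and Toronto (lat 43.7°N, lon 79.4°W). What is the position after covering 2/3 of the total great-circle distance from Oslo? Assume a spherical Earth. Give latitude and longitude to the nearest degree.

≈ lat 56°N, lon 59°W

Convert each endpoint to a unit vector on the sphere (x = cos φ cos λ, y = cos φ sin λ, z = sin φ).
The central angle between the endpoints is δ = arccos(p₁·p₂) ≈ 0.932 rad (53.4°).
Interpolate at f = 2/3 with slerp weights a = sin((1−f)δ)/sin δ ≈ 0.381, b = sin(fδ)/sin δ ≈ 0.725.
p = a·p₁ + b·p₂ ≈ (0.284, -0.479, 0.830); φ = arcsin(p_z) ≈ 56.13°, λ = atan2(p_y, p_x) ≈ -59.36°.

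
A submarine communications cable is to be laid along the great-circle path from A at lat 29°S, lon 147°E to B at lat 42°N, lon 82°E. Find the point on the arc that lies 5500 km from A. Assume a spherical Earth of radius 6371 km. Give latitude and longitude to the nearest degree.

The haversine formula gives a central angle δ ≈ 1.621 rad (92.8°) between the endpoints. The total great-circle distance is δ·R ≈ 1.621 × 6371 ≈ 10324 km, so the target fraction is f = 5500/10324 ≈ 0.533.
Interpolate at f ≈ 0.533 with slerp weights a = sin((1−f)δ)/sin δ ≈ 0.688, b = sin(fδ)/sin δ ≈ 0.761.
p = a·p₁ + b·p₂ ≈ (-0.426, 0.888, 0.176); φ = arcsin(p_z) ≈ 10.12°, λ = atan2(p_y, p_x) ≈ 115.63°.

≈ lat 10°N, lon 116°E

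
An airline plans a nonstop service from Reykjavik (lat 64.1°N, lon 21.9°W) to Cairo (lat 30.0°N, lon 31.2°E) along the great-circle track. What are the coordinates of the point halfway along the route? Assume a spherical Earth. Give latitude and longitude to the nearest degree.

≈ lat 50°N, lon 14°E

Write both endpoints as unit vectors p₁, p₂ with components (cos φ cos λ, cos φ sin λ, sin φ).
The central angle between the endpoints is δ = arccos(p₁·p₂) ≈ 0.827 rad (47.4°).
Interpolate at f = 1/2 with slerp weights a = sin((1−f)δ)/sin δ ≈ 0.546, b = sin(fδ)/sin δ ≈ 0.546.
p = a·p₁ + b·p₂ ≈ (0.626, 0.156, 0.764); φ = arcsin(p_z) ≈ 49.84°, λ = atan2(p_y, p_x) ≈ 14.00°.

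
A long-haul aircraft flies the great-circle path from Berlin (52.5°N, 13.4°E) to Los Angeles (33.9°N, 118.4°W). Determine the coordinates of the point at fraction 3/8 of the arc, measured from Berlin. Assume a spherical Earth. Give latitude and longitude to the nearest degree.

Convert each endpoint to a unit vector on the sphere (x = cos φ cos λ, y = cos φ sin λ, z = sin φ).
The central angle between the endpoints is δ = arccos(p₁·p₂) ≈ 1.465 rad (83.9°).
Interpolate at f = 3/8 with slerp weights a = sin((1−f)δ)/sin δ ≈ 0.797, b = sin(fδ)/sin δ ≈ 0.525.
p = a·p₁ + b·p₂ ≈ (0.265, -0.271, 0.925); φ = arcsin(p_z) ≈ 67.74°, λ = atan2(p_y, p_x) ≈ -45.64°.

≈ (68°N, 46°W)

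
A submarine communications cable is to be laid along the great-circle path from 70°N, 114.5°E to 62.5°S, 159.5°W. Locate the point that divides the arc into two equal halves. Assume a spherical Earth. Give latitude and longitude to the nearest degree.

From cos δ = sin φ₁ sin φ₂ + cos φ₁ cos φ₂ cos Δλ, the central angle is δ ≈ 2.537 rad (145.3°).
Interpolate at f = 1/2 with slerp weights a = sin((1−f)δ)/sin δ ≈ 1.678, b = sin(fδ)/sin δ ≈ 1.678.
p = a·p₁ + b·p₂ ≈ (-0.964, 0.251, 0.088); φ = arcsin(p_z) ≈ 5.07°, λ = atan2(p_y, p_x) ≈ 165.41°.

≈ 5°N, 165°E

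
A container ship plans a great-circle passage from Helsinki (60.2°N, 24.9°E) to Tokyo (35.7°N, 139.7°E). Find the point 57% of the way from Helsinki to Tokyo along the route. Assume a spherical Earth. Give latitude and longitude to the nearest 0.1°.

≈ 59.7°N, 111.2°E

Write both endpoints as unit vectors p₁, p₂ with components (cos φ cos λ, cos φ sin λ, sin φ).
The central angle between the endpoints is δ = arccos(p₁·p₂) ≈ 1.227 rad (70.3°).
Interpolate at f = 0.57 with slerp weights a = sin((1−f)δ)/sin δ ≈ 0.535, b = sin(fδ)/sin δ ≈ 0.684.
p = a·p₁ + b·p₂ ≈ (-0.182, 0.471, 0.863); φ = arcsin(p_z) ≈ 59.66°, λ = atan2(p_y, p_x) ≈ 111.17°.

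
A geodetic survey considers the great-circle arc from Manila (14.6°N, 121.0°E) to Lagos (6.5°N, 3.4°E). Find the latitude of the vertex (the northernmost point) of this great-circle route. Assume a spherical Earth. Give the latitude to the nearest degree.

≈ 20°N

The great circle lies in the plane with unit normal n̂ = (p₁ × p₂)/|p₁ × p₂|.
Here n̂_z ≈ -0.937; the vertex latitude is φ_max = arccos|n̂_z| ≈ 20.4°.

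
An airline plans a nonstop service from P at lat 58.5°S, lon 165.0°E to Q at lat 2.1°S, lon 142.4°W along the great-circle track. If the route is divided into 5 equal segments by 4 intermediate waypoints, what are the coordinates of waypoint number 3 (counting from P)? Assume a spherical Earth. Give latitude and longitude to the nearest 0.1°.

Convert each endpoint to a unit vector on the sphere (x = cos φ cos λ, y = cos φ sin λ, z = sin φ).
The central angle between the endpoints is δ = arccos(p₁·p₂) ≈ 1.215 rad (69.6°).
Interpolate at f = 3/5 with slerp weights a = sin((1−f)δ)/sin δ ≈ 0.498, b = sin(fδ)/sin δ ≈ 0.711.
p = a·p₁ + b·p₂ ≈ (-0.814, -0.366, -0.451); φ = arcsin(p_z) ≈ -26.80°, λ = atan2(p_y, p_x) ≈ -155.80°.

≈ lat 26.8°S, lon 155.8°W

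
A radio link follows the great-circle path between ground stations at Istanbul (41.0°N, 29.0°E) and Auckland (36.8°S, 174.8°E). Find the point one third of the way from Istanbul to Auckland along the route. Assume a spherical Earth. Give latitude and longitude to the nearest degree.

Convert each endpoint to a unit vector on the sphere (x = cos φ cos λ, y = cos φ sin λ, z = sin φ).
The central angle between the endpoints is δ = arccos(p₁·p₂) ≈ 2.674 rad (153.2°).
Interpolate at f = 1/3 with slerp weights a = sin((1−f)δ)/sin δ ≈ 2.170, b = sin(fδ)/sin δ ≈ 1.727.
p = a·p₁ + b·p₂ ≈ (0.055, 0.919, 0.389); φ = arcsin(p_z) ≈ 22.91°, λ = atan2(p_y, p_x) ≈ 86.56°.

≈ (23°N, 87°E)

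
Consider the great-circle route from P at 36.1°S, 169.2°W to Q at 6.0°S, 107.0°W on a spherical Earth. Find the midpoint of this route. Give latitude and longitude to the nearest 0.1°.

≈ 24.2°S, 134.5°W

From cos δ = sin φ₁ sin φ₂ + cos φ₁ cos φ₂ cos Δλ, the central angle is δ ≈ 1.119 rad (64.1°).
Interpolate at f = 1/2 with slerp weights a = sin((1−f)δ)/sin δ ≈ 0.590, b = sin(fδ)/sin δ ≈ 0.590.
p = a·p₁ + b·p₂ ≈ (-0.640, -0.650, -0.409); φ = arcsin(p_z) ≈ -24.16°, λ = atan2(p_y, p_x) ≈ -134.53°.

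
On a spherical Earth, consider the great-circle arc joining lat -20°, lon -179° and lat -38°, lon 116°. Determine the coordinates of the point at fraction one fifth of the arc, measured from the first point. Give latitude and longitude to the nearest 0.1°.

Convert each endpoint to a unit vector on the sphere (x = cos φ cos λ, y = cos φ sin λ, z = sin φ).
The central angle between the endpoints is δ = arccos(p₁·p₂) ≈ 1.020 rad (58.4°).
Interpolate at f = 1/5 with slerp weights a = sin((1−f)δ)/sin δ ≈ 0.855, b = sin(fδ)/sin δ ≈ 0.238.
p = a·p₁ + b·p₂ ≈ (-0.885, 0.154, -0.439); φ = arcsin(p_z) ≈ -26.02°, λ = atan2(p_y, p_x) ≈ 170.11°.

≈ lat -26.0°, lon 170.1°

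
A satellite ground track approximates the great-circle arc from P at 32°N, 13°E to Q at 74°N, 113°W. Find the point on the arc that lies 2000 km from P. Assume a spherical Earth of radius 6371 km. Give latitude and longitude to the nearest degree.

From cos δ = sin φ₁ sin φ₂ + cos φ₁ cos φ₂ cos Δλ, the central angle is δ ≈ 1.190 rad (68.2°). The total great-circle distance is δ·R ≈ 1.190 × 6371 ≈ 7579 km, so the target fraction is f = 2000/7579 ≈ 0.264.
Interpolate at f ≈ 0.264 with slerp weights a = sin((1−f)δ)/sin δ ≈ 0.827, b = sin(fδ)/sin δ ≈ 0.333.
p = a·p₁ + b·p₂ ≈ (0.648, 0.073, 0.758); φ = arcsin(p_z) ≈ 49.31°, λ = atan2(p_y, p_x) ≈ 6.47°.

≈ 49°N, 6°E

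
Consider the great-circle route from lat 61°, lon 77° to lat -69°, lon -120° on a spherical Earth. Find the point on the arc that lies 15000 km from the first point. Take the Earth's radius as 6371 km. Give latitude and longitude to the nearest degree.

≈ lat -64°, lon 144°

Convert each endpoint to a unit vector on the sphere (x = cos φ cos λ, y = cos φ sin λ, z = sin φ).
The central angle between the endpoints is δ = arccos(p₁·p₂) ≈ 2.955 rad (169.3°). The total great-circle distance is δ·R ≈ 2.955 × 6371 ≈ 18827 km, so the target fraction is f = 15000/18827 ≈ 0.797.
Interpolate at f ≈ 0.797 with slerp weights a = sin((1−f)δ)/sin δ ≈ 3.050, b = sin(fδ)/sin δ ≈ 3.822.
p = a·p₁ + b·p₂ ≈ (-0.352, 0.255, -0.901); φ = arcsin(p_z) ≈ -64.24°, λ = atan2(p_y, p_x) ≈ 144.14°.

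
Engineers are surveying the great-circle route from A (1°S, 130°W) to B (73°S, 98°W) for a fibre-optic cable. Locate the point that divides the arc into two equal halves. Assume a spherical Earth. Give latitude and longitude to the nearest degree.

≈ (38°S, 123°W)

From cos δ = sin φ₁ sin φ₂ + cos φ₁ cos φ₂ cos Δλ, the central angle is δ ≈ 1.303 rad (74.7°).
Interpolate at f = 1/2 with slerp weights a = sin((1−f)δ)/sin δ ≈ 0.629, b = sin(fδ)/sin δ ≈ 0.629.
p = a·p₁ + b·p₂ ≈ (-0.430, -0.664, -0.612); φ = arcsin(p_z) ≈ -37.76°, λ = atan2(p_y, p_x) ≈ -122.92°.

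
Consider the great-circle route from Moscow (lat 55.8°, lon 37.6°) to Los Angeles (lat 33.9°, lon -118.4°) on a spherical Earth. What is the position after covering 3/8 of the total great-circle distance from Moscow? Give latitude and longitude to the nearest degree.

Convert each endpoint to a unit vector on the sphere (x = cos φ cos λ, y = cos φ sin λ, z = sin φ).
The central angle between the endpoints is δ = arccos(p₁·p₂) ≈ 1.536 rad (88.0°).
Interpolate at f = 3/8 with slerp weights a = sin((1−f)δ)/sin δ ≈ 0.820, b = sin(fδ)/sin δ ≈ 0.545.
p = a·p₁ + b·p₂ ≈ (0.150, -0.117, 0.982); φ = arcsin(p_z) ≈ 79.05°, λ = atan2(p_y, p_x) ≈ -37.92°.

≈ lat 79°, lon -38°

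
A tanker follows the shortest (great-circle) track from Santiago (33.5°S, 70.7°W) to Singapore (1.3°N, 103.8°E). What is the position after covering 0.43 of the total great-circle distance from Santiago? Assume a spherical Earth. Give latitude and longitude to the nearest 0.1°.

Convert each endpoint to a unit vector on the sphere (x = cos φ cos λ, y = cos φ sin λ, z = sin φ).
The central angle between the endpoints is δ = arccos(p₁·p₂) ≈ 2.572 rad (147.4°).
Interpolate at f = 0.43 with slerp weights a = sin((1−f)δ)/sin δ ≈ 1.845, b = sin(fδ)/sin δ ≈ 1.659.
p = a·p₁ + b·p₂ ≈ (0.113, 0.158, -0.981); φ = arcsin(p_z) ≈ -78.79°, λ = atan2(p_y, p_x) ≈ 54.44°.

≈ (78.8°S, 54.4°E)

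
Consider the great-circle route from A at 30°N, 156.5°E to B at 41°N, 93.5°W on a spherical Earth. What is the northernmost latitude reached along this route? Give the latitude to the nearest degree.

The great circle lies in the plane with unit normal n̂ = (p₁ × p₂)/|p₁ × p₂|.
Here n̂_z ≈ +0.618; the vertex latitude is φ_max = arccos|n̂_z| ≈ 51.9°.

≈ 52°N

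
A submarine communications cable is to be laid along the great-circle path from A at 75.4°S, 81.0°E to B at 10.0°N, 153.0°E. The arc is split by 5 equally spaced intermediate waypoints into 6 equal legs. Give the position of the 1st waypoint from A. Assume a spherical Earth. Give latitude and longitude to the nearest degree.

≈ 65°S, 119°E

From cos δ = sin φ₁ sin φ₂ + cos φ₁ cos φ₂ cos Δλ, the central angle is δ ≈ 1.662 rad (95.2°).
Interpolate at f = 1/6 with slerp weights a = sin((1−f)δ)/sin δ ≈ 0.987, b = sin(fδ)/sin δ ≈ 0.275.
p = a·p₁ + b·p₂ ≈ (-0.202, 0.369, -0.907); φ = arcsin(p_z) ≈ -65.15°, λ = atan2(p_y, p_x) ≈ 118.74°.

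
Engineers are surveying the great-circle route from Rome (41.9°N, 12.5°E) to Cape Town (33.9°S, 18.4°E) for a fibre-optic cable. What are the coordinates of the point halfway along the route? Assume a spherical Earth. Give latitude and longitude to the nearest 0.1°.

≈ (4.0°N, 15.6°E)

Write both endpoints as unit vectors p₁, p₂ with components (cos φ cos λ, cos φ sin λ, sin φ).
The central angle between the endpoints is δ = arccos(p₁·p₂) ≈ 1.326 rad (76.0°).
Interpolate at f = 1/2 with slerp weights a = sin((1−f)δ)/sin δ ≈ 0.634, b = sin(fδ)/sin δ ≈ 0.634.
p = a·p₁ + b·p₂ ≈ (0.961, 0.268, 0.070); φ = arcsin(p_z) ≈ 4.01°, λ = atan2(p_y, p_x) ≈ 15.61°.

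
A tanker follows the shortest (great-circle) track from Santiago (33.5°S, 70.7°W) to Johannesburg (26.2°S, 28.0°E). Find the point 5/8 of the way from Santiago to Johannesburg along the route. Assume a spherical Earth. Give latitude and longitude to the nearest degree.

≈ (39°S, 6°W)

Write both endpoints as unit vectors p₁, p₂ with components (cos φ cos λ, cos φ sin λ, sin φ).
The central angle between the endpoints is δ = arccos(p₁·p₂) ≈ 1.440 rad (82.5°).
Interpolate at f = 5/8 with slerp weights a = sin((1−f)δ)/sin δ ≈ 0.519, b = sin(fδ)/sin δ ≈ 0.790.
p = a·p₁ + b·p₂ ≈ (0.769, -0.075, -0.635); φ = arcsin(p_z) ≈ -39.42°, λ = atan2(p_y, p_x) ≈ -5.59°.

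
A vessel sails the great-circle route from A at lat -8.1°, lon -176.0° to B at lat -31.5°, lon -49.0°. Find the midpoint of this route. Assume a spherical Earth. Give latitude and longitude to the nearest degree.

The haversine formula gives a central angle δ ≈ 2.020 rad (115.7°) between the endpoints.
Interpolate at f = 1/2 with slerp weights a = sin((1−f)δ)/sin δ ≈ 0.940, b = sin(fδ)/sin δ ≈ 0.940.
p = a·p₁ + b·p₂ ≈ (-0.403, -0.670, -0.624); φ = arcsin(p_z) ≈ -38.59°, λ = atan2(p_y, p_x) ≈ -121.00°.

≈ lat -39°, lon -121°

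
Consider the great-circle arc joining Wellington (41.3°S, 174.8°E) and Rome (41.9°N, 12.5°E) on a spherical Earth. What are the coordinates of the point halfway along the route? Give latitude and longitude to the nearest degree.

≈ 2°N, 95°E

Write both endpoints as unit vectors p₁, p₂ with components (cos φ cos λ, cos φ sin λ, sin φ).
The central angle between the endpoints is δ = arccos(p₁·p₂) ≈ 2.911 rad (166.8°).
Interpolate at f = 1/2 with slerp weights a = sin((1−f)δ)/sin δ ≈ 4.342, b = sin(fδ)/sin δ ≈ 4.342.
p = a·p₁ + b·p₂ ≈ (-0.093, 0.995, 0.034); φ = arcsin(p_z) ≈ 1.95°, λ = atan2(p_y, p_x) ≈ 95.36°.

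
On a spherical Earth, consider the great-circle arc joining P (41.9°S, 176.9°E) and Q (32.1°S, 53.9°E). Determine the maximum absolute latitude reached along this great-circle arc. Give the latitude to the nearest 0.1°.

≈ 58.1°S

The great circle lies in the plane with unit normal n̂ = (p₁ × p₂)/|p₁ × p₂|.
Here n̂_z ≈ -0.529; the vertex latitude is φ_max = arccos|n̂_z| ≈ 58.1°.
Check via Clairaut: cos φ_max = |cos φ₁| · sin C = cos(41.9°)·sin(134.7°) ≈ 0.529, again giving ≈ 58.1°.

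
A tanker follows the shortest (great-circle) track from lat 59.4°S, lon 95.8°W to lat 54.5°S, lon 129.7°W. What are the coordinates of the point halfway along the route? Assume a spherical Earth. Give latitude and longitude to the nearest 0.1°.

Convert each endpoint to a unit vector on the sphere (x = cos φ cos λ, y = cos φ sin λ, z = sin φ).
The central angle between the endpoints is δ = arccos(p₁·p₂) ≈ 0.330 rad (18.9°).
Interpolate at f = 1/2 with slerp weights a = sin((1−f)δ)/sin δ ≈ 0.507, b = sin(fδ)/sin δ ≈ 0.507.
p = a·p₁ + b·p₂ ≈ (-0.214, -0.483, -0.849); φ = arcsin(p_z) ≈ -58.10°, λ = atan2(p_y, p_x) ≈ -113.90°.

≈ lat 58.1°S, lon 113.9°W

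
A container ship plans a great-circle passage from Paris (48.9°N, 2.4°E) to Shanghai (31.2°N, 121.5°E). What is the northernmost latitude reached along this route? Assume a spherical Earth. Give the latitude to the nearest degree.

≈ 60°N

The great circle lies in the plane with unit normal n̂ = (p₁ × p₂)/|p₁ × p₂|.
Here n̂_z ≈ +0.495; the vertex latitude is φ_max = arccos|n̂_z| ≈ 60.3°.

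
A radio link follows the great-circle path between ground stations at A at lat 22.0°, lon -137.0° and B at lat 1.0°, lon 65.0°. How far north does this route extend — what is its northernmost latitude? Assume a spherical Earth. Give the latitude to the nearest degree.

The great circle lies in the plane with unit normal n̂ = (p₁ × p₂)/|p₁ × p₂|.
Here n̂_z ≈ -0.665; the vertex latitude is φ_max = arccos|n̂_z| ≈ 48.3°.
Check via Clairaut: cos φ_max = |cos φ₁| · sin C = cos(22.0°)·sin(45.9°) ≈ 0.665, again giving ≈ 48.3°.

≈ 48°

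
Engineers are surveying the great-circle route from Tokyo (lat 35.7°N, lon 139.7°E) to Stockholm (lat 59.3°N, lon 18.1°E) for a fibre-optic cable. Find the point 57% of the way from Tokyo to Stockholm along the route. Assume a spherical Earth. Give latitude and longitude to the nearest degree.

Write both endpoints as unit vectors p₁, p₂ with components (cos φ cos λ, cos φ sin λ, sin φ).
The central angle between the endpoints is δ = arccos(p₁·p₂) ≈ 1.282 rad (73.5°).
Interpolate at f = 0.57 with slerp weights a = sin((1−f)δ)/sin δ ≈ 0.546, b = sin(fδ)/sin δ ≈ 0.696.
p = a·p₁ + b·p₂ ≈ (-0.001, 0.397, 0.918); φ = arcsin(p_z) ≈ 66.58°, λ = atan2(p_y, p_x) ≈ 90.08°.

≈ lat 67°N, lon 90°E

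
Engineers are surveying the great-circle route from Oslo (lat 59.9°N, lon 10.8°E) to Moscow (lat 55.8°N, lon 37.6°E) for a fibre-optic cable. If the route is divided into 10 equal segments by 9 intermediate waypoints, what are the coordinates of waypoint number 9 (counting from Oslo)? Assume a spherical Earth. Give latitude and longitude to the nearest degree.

≈ lat 56°N, lon 35°E

From cos δ = sin φ₁ sin φ₂ + cos φ₁ cos φ₂ cos Δλ, the central angle is δ ≈ 0.257 rad (14.7°).
Interpolate at f = 9/10 with slerp weights a = sin((1−f)δ)/sin δ ≈ 0.101, b = sin(fδ)/sin δ ≈ 0.902.
p = a·p₁ + b·p₂ ≈ (0.451, 0.319, 0.833); φ = arcsin(p_z) ≈ 56.45°, λ = atan2(p_y, p_x) ≈ 35.23°.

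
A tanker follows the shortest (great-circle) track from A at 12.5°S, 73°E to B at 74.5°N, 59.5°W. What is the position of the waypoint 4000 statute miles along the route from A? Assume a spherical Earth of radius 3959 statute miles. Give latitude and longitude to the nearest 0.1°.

The haversine formula gives a central angle δ ≈ 1.966 rad (112.6°) between the endpoints. The total great-circle distance is δ·R ≈ 1.966 × 3959 ≈ 7783 mi, so the target fraction is f = 4000/7783 ≈ 0.514.
Interpolate at f ≈ 0.514 with slerp weights a = sin((1−f)δ)/sin δ ≈ 0.885, b = sin(fδ)/sin δ ≈ 0.918.
p = a·p₁ + b·p₂ ≈ (0.377, 0.615, 0.693); φ = arcsin(p_z) ≈ 43.85°, λ = atan2(p_y, p_x) ≈ 58.48°.

≈ 43.9°N, 58.5°E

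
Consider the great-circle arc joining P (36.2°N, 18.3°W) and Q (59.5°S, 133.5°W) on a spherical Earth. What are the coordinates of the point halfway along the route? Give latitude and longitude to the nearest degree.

Convert each endpoint to a unit vector on the sphere (x = cos φ cos λ, y = cos φ sin λ, z = sin φ).
The central angle between the endpoints is δ = arccos(p₁·p₂) ≈ 2.323 rad (133.1°).
Interpolate at f = 1/2 with slerp weights a = sin((1−f)δ)/sin δ ≈ 1.256, b = sin(fδ)/sin δ ≈ 1.256.
p = a·p₁ + b·p₂ ≈ (0.524, -0.781, -0.341); φ = arcsin(p_z) ≈ -19.91°, λ = atan2(p_y, p_x) ≈ -56.16°.

≈ (20°S, 56°W)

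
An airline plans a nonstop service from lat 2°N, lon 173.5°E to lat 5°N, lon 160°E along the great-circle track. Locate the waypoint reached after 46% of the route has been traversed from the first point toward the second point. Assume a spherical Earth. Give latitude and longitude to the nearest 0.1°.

≈ lat 3.4°N, lon 167.3°E

The haversine formula gives a central angle δ ≈ 0.241 rad (13.8°) between the endpoints.
Interpolate at f = 0.46 with slerp weights a = sin((1−f)δ)/sin δ ≈ 0.544, b = sin(fδ)/sin δ ≈ 0.464.
p = a·p₁ + b·p₂ ≈ (-0.974, 0.219, 0.059); φ = arcsin(p_z) ≈ 3.40°, λ = atan2(p_y, p_x) ≈ 167.30°.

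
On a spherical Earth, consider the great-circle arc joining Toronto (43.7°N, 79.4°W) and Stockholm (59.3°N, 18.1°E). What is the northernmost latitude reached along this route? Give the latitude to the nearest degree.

≈ 64°N

The great circle lies in the plane with unit normal n̂ = (p₁ × p₂)/|p₁ × p₂|.
Here n̂_z ≈ +0.437; the vertex latitude is φ_max = arccos|n̂_z| ≈ 64.1°.
Check via Clairaut: cos φ_max = |cos φ₁| · sin C = cos(43.7°)·sin(37.2°) ≈ 0.437, again giving ≈ 64.1°.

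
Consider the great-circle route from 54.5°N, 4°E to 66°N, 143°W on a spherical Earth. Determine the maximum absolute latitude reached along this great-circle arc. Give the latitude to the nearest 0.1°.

≈ 81.2°N

The great circle lies in the plane with unit normal n̂ = (p₁ × p₂)/|p₁ × p₂|.
Here n̂_z ≈ -0.154; the vertex latitude is φ_max = arccos|n̂_z| ≈ 81.2°.
Check via Clairaut: cos φ_max = |cos φ₁| · sin C = cos(54.5°)·sin(15.3°) ≈ 0.154, again giving ≈ 81.2°.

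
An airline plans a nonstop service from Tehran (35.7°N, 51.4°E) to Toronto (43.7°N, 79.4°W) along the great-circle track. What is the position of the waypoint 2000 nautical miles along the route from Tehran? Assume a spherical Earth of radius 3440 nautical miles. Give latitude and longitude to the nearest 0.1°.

≈ 59.4°N, 15.2°E

From cos δ = sin φ₁ sin φ₂ + cos φ₁ cos φ₂ cos Δλ, the central angle is δ ≈ 1.551 rad (88.9°). The total great-circle distance is δ·R ≈ 1.551 × 3440 ≈ 5336 nmi, so the target fraction is f = 2000/5336 ≈ 0.375.
Interpolate at f ≈ 0.375 with slerp weights a = sin((1−f)δ)/sin δ ≈ 0.825, b = sin(fδ)/sin δ ≈ 0.549.
p = a·p₁ + b·p₂ ≈ (0.491, 0.133, 0.861); φ = arcsin(p_z) ≈ 59.42°, λ = atan2(p_y, p_x) ≈ 15.18°.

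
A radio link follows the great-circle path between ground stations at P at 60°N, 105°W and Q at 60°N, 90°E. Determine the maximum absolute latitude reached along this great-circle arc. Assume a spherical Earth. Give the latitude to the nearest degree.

≈ 86°N

The great circle lies in the plane with unit normal n̂ = (p₁ × p₂)/|p₁ × p₂|.
Here n̂_z ≈ -0.075; the vertex latitude is φ_max = arccos|n̂_z| ≈ 85.7°.
Check via Clairaut: cos φ_max = |cos φ₁| · sin C = cos(60.0°)·sin(8.6°) ≈ 0.075, again giving ≈ 85.7°.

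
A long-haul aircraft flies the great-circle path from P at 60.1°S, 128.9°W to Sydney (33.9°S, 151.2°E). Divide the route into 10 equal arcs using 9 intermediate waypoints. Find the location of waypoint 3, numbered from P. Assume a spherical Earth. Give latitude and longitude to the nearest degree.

≈ 59°S, 162°W

Write both endpoints as unit vectors p₁, p₂ with components (cos φ cos λ, cos φ sin λ, sin φ).
The central angle between the endpoints is δ = arccos(p₁·p₂) ≈ 0.981 rad (56.2°).
Interpolate at f = 3/10 with slerp weights a = sin((1−f)δ)/sin δ ≈ 0.763, b = sin(fδ)/sin δ ≈ 0.349.
p = a·p₁ + b·p₂ ≈ (-0.493, -0.156, -0.856); φ = arcsin(p_z) ≈ -58.87°, λ = atan2(p_y, p_x) ≈ -162.39°.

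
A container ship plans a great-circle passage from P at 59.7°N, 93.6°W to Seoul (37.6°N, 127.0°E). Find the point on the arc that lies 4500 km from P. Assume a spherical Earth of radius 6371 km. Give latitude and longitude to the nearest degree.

≈ 69°N, 161°E

Write both endpoints as unit vectors p₁, p₂ with components (cos φ cos λ, cos φ sin λ, sin φ).
The central angle between the endpoints is δ = arccos(p₁·p₂) ≈ 1.346 rad (77.1°). The total great-circle distance is δ·R ≈ 1.346 × 6371 ≈ 8573 km, so the target fraction is f = 4500/8573 ≈ 0.525.
Interpolate at f ≈ 0.525 with slerp weights a = sin((1−f)δ)/sin δ ≈ 0.612, b = sin(fδ)/sin δ ≈ 0.666.
p = a·p₁ + b·p₂ ≈ (-0.337, 0.113, 0.935); φ = arcsin(p_z) ≈ 69.18°, λ = atan2(p_y, p_x) ≈ 161.44°.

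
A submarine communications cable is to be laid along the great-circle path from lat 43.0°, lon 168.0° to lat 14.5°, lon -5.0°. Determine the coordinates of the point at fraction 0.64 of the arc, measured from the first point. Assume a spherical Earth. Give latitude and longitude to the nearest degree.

Convert each endpoint to a unit vector on the sphere (x = cos φ cos λ, y = cos φ sin λ, z = sin φ).
The central angle between the endpoints is δ = arccos(p₁·p₂) ≈ 2.132 rad (122.1°).
Interpolate at f = 0.64 with slerp weights a = sin((1−f)δ)/sin δ ≈ 0.820, b = sin(fδ)/sin δ ≈ 1.156.
p = a·p₁ + b·p₂ ≈ (0.528, 0.027, 0.849); φ = arcsin(p_z) ≈ 58.06°, λ = atan2(p_y, p_x) ≈ 2.94°.

≈ lat 58°, lon 3°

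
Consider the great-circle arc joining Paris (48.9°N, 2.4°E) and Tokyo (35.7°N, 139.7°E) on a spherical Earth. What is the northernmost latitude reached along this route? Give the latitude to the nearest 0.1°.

The great circle lies in the plane with unit normal n̂ = (p₁ × p₂)/|p₁ × p₂|.
Here n̂_z ≈ +0.362; the vertex latitude is φ_max = arccos|n̂_z| ≈ 68.7°.
Check via Clairaut: cos φ_max = |cos φ₁| · sin C = cos(48.9°)·sin(33.5°) ≈ 0.362, again giving ≈ 68.7°.

≈ 68.7°N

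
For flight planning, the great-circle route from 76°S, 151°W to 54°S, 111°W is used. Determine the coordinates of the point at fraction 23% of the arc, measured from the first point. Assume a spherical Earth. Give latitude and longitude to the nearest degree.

The haversine formula gives a central angle δ ≈ 0.465 rad (26.6°) between the endpoints.
Interpolate at f = 0.23 with slerp weights a = sin((1−f)δ)/sin δ ≈ 0.782, b = sin(fδ)/sin δ ≈ 0.238.
p = a·p₁ + b·p₂ ≈ (-0.215, -0.222, -0.951); φ = arcsin(p_z) ≈ -71.97°, λ = atan2(p_y, p_x) ≈ -134.11°.

≈ 72°S, 134°W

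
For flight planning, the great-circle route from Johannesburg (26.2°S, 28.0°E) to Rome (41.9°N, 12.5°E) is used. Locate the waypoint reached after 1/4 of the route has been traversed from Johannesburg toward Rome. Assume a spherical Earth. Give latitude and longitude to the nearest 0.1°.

The haversine formula gives a central angle δ ≈ 1.215 rad (69.6°) between the endpoints.
Interpolate at f = 1/4 with slerp weights a = sin((1−f)δ)/sin δ ≈ 0.843, b = sin(fδ)/sin δ ≈ 0.319.
p = a·p₁ + b·p₂ ≈ (0.900, 0.407, -0.159); φ = arcsin(p_z) ≈ -9.16°, λ = atan2(p_y, p_x) ≈ 24.31°.

≈ (9.2°S, 24.3°E)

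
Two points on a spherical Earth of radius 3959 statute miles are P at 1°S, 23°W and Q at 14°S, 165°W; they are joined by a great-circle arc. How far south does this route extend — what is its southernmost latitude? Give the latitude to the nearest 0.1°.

The great circle lies in the plane with unit normal n̂ = (p₁ × p₂)/|p₁ × p₂|.
Here n̂_z ≈ -0.919; the vertex latitude is φ_max = arccos|n̂_z| ≈ 23.2°.
Check via Clairaut: cos φ_max = |cos φ₁| · sin C = cos(1.0°)·sin(113.1°) ≈ 0.919, again giving ≈ 23.2°.

≈ 23.2°S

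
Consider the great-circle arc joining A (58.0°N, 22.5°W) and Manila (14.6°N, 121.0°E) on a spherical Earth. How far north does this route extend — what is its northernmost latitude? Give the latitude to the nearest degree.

≈ 72°N

The great circle lies in the plane with unit normal n̂ = (p₁ × p₂)/|p₁ × p₂|.
Here n̂_z ≈ +0.311; the vertex latitude is φ_max = arccos|n̂_z| ≈ 71.9°.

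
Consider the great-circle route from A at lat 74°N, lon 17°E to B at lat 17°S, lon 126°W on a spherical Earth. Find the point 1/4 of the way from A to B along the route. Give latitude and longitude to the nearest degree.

≈ lat 69°N, lon 93°W

Write both endpoints as unit vectors p₁, p₂ with components (cos φ cos λ, cos φ sin λ, sin φ).
The central angle between the endpoints is δ = arccos(p₁·p₂) ≈ 2.085 rad (119.4°).
Interpolate at f = 1/4 with slerp weights a = sin((1−f)δ)/sin δ ≈ 1.148, b = sin(fδ)/sin δ ≈ 0.572.
p = a·p₁ + b·p₂ ≈ (-0.019, -0.350, 0.937); φ = arcsin(p_z) ≈ 69.49°, λ = atan2(p_y, p_x) ≈ -93.06°.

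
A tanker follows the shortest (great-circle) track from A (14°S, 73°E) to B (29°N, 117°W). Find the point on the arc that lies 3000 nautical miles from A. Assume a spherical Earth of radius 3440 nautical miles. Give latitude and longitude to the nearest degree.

The haversine formula gives a central angle δ ≈ 2.834 rad (162.4°) between the endpoints. The total great-circle distance is δ·R ≈ 2.834 × 3440 ≈ 9749 nmi, so the target fraction is f = 3000/9749 ≈ 0.308.
Interpolate at f ≈ 0.308 with slerp weights a = sin((1−f)δ)/sin δ ≈ 3.053, b = sin(fδ)/sin δ ≈ 2.528.
p = a·p₁ + b·p₂ ≈ (-0.138, 0.862, 0.487); φ = arcsin(p_z) ≈ 29.15°, λ = atan2(p_y, p_x) ≈ 99.08°.

≈ (29°N, 99°E)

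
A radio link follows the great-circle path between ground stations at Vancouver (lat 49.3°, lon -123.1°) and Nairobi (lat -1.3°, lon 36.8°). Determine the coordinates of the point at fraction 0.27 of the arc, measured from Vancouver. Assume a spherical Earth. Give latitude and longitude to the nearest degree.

≈ lat 73°, lon -63°

The haversine formula gives a central angle δ ≈ 2.252 rad (129.0°) between the endpoints.
Interpolate at f = 0.27 with slerp weights a = sin((1−f)δ)/sin δ ≈ 1.283, b = sin(fδ)/sin δ ≈ 0.735.
p = a·p₁ + b·p₂ ≈ (0.131, -0.261, 0.956); φ = arcsin(p_z) ≈ 73.01°, λ = atan2(p_y, p_x) ≈ -63.28°.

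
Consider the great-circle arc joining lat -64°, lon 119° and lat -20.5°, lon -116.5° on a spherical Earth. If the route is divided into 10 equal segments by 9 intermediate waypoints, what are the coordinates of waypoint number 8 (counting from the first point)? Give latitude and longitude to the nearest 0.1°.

Write both endpoints as unit vectors p₁, p₂ with components (cos φ cos λ, cos φ sin λ, sin φ).
The central angle between the endpoints is δ = arccos(p₁·p₂) ≈ 1.489 rad (85.3°).
Interpolate at f = 8/10 with slerp weights a = sin((1−f)δ)/sin δ ≈ 0.294, b = sin(fδ)/sin δ ≈ 0.932.
p = a·p₁ + b·p₂ ≈ (-0.452, -0.668, -0.591); φ = arcsin(p_z) ≈ -36.22°, λ = atan2(p_y, p_x) ≈ -124.07°.

≈ lat -36.2°, lon -124.1°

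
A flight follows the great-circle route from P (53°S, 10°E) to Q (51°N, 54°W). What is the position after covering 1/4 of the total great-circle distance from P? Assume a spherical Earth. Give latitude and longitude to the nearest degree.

≈ (28°S, 11°W)

Write both endpoints as unit vectors p₁, p₂ with components (cos φ cos λ, cos φ sin λ, sin φ).
The central angle between the endpoints is δ = arccos(p₁·p₂) ≈ 2.043 rad (117.0°).
Interpolate at f = 1/4 with slerp weights a = sin((1−f)δ)/sin δ ≈ 1.122, b = sin(fδ)/sin δ ≈ 0.549.
p = a·p₁ + b·p₂ ≈ (0.868, -0.162, -0.470); φ = arcsin(p_z) ≈ -28.00°, λ = atan2(p_y, p_x) ≈ -10.58°.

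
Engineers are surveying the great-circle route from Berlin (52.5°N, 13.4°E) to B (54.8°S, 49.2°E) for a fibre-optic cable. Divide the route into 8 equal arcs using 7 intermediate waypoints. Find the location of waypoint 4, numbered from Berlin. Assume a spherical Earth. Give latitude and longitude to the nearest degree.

≈ (1°S, 31°E)

Write both endpoints as unit vectors p₁, p₂ with components (cos φ cos λ, cos φ sin λ, sin φ).
The central angle between the endpoints is δ = arccos(p₁·p₂) ≈ 1.943 rad (111.3°).
Interpolate at f = 4/8 with slerp weights a = sin((1−f)δ)/sin δ ≈ 0.886, b = sin(fδ)/sin δ ≈ 0.886.
p = a·p₁ + b·p₂ ≈ (0.859, 0.512, -0.021); φ = arcsin(p_z) ≈ -1.21°, λ = atan2(p_y, p_x) ≈ 30.80°.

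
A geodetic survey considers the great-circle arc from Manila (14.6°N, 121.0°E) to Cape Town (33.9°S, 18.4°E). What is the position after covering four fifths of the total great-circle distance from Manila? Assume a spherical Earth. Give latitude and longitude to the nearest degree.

≈ (29°S, 43°E)

Write both endpoints as unit vectors p₁, p₂ with components (cos φ cos λ, cos φ sin λ, sin φ).
The central angle between the endpoints is δ = arccos(p₁·p₂) ≈ 1.892 rad (108.4°).
Interpolate at f = 4/5 with slerp weights a = sin((1−f)δ)/sin δ ≈ 0.389, b = sin(fδ)/sin δ ≈ 1.052.
p = a·p₁ + b·p₂ ≈ (0.635, 0.599, -0.489); φ = arcsin(p_z) ≈ -29.26°, λ = atan2(p_y, p_x) ≈ 43.33°.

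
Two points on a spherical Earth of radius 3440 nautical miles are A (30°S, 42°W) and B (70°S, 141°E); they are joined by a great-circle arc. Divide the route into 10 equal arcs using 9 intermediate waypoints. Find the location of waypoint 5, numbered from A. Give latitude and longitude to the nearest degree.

The haversine formula gives a central angle δ ≈ 1.396 rad (80.0°) between the endpoints.
Interpolate at f = 5/10 with slerp weights a = sin((1−f)δ)/sin δ ≈ 0.653, b = sin(fδ)/sin δ ≈ 0.653.
p = a·p₁ + b·p₂ ≈ (0.247, -0.238, -0.940); φ = arcsin(p_z) ≈ -69.97°, λ = atan2(p_y, p_x) ≈ -43.95°.

≈ (70°S, 44°W)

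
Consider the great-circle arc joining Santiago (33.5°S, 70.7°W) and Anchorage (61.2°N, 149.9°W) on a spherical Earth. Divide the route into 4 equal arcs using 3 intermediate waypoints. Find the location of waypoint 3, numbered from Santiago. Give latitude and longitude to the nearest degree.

≈ 42°N, 115°W

Write both endpoints as unit vectors p₁, p₂ with components (cos φ cos λ, cos φ sin λ, sin φ).
The central angle between the endpoints is δ = arccos(p₁·p₂) ≈ 1.991 rad (114.1°).
Interpolate at f = 3/4 with slerp weights a = sin((1−f)δ)/sin δ ≈ 0.523, b = sin(fδ)/sin δ ≈ 1.092.
p = a·p₁ + b·p₂ ≈ (-0.311, -0.676, 0.668); φ = arcsin(p_z) ≈ 41.94°, λ = atan2(p_y, p_x) ≈ -114.72°.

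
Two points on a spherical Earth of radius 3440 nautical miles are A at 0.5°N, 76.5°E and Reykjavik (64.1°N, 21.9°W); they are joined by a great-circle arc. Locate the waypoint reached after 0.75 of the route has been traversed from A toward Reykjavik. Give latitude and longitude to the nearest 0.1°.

Convert each endpoint to a unit vector on the sphere (x = cos φ cos λ, y = cos φ sin λ, z = sin φ).
The central angle between the endpoints is δ = arccos(p₁·p₂) ≈ 1.627 rad (93.2°).
Interpolate at f = 0.75 with slerp weights a = sin((1−f)δ)/sin δ ≈ 0.396, b = sin(fδ)/sin δ ≈ 0.941.
p = a·p₁ + b·p₂ ≈ (0.474, 0.232, 0.850); φ = arcsin(p_z) ≈ 58.17°, λ = atan2(p_y, p_x) ≈ 26.09°.

≈ 58.2°N, 26.1°E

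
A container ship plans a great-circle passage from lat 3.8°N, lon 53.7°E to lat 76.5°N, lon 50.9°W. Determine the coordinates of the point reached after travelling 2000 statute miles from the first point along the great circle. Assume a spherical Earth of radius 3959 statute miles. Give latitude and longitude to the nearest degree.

≈ lat 32°N, lon 46°E

Convert each endpoint to a unit vector on the sphere (x = cos φ cos λ, y = cos φ sin λ, z = sin φ).
The central angle between the endpoints is δ = arccos(p₁·p₂) ≈ 1.565 rad (89.7°). The total great-circle distance is δ·R ≈ 1.565 × 3959 ≈ 6196 mi, so the target fraction is f = 2000/6196 ≈ 0.323.
Interpolate at f ≈ 0.323 with slerp weights a = sin((1−f)δ)/sin δ ≈ 0.872, b = sin(fδ)/sin δ ≈ 0.484.
p = a·p₁ + b·p₂ ≈ (0.587, 0.614, 0.528); φ = arcsin(p_z) ≈ 31.90°, λ = atan2(p_y, p_x) ≈ 46.30°.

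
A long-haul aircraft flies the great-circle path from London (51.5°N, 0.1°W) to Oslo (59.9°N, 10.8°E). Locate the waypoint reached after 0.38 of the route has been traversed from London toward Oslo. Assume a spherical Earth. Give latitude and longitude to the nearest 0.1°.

From cos δ = sin φ₁ sin φ₂ + cos φ₁ cos φ₂ cos Δλ, the central angle is δ ≈ 0.181 rad (10.4°).
Interpolate at f = 0.38 with slerp weights a = sin((1−f)δ)/sin δ ≈ 0.622, b = sin(fδ)/sin δ ≈ 0.382.
p = a·p₁ + b·p₂ ≈ (0.575, 0.035, 0.817); φ = arcsin(p_z) ≈ 54.80°, λ = atan2(p_y, p_x) ≈ 3.50°.

≈ 54.8°N, 3.5°E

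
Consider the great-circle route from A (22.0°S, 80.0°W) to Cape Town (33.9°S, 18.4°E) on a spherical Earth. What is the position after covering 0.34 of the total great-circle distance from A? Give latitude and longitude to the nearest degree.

Convert each endpoint to a unit vector on the sphere (x = cos φ cos λ, y = cos φ sin λ, z = sin φ).
The central angle between the endpoints is δ = arccos(p₁·p₂) ≈ 1.474 rad (84.5°).
Interpolate at f = 0.34 with slerp weights a = sin((1−f)δ)/sin δ ≈ 0.830, b = sin(fδ)/sin δ ≈ 0.483.
p = a·p₁ + b·p₂ ≈ (0.514, -0.632, -0.580); φ = arcsin(p_z) ≈ -35.47°, λ = atan2(p_y, p_x) ≈ -50.87°.

≈ (35°S, 51°W)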